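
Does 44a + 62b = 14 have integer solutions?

Step 1: Compute gcd(44, 62).
gcd(44, 62) = 2

Step 2: Check divisibility.
Does 2 divide 14? 14 = 2 x 7, so yes.

By the theorem on linear Diophantine equations, 44a + 62b = 14 has integer solutions if and only if gcd(44, 62) divides 14. Since 2 | 14, solutions exist.

Yes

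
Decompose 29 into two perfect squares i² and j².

We need to find integers i, j > 0 such that i² + j² = 29.
Trying i = 2: j² = 29 - 2² = 29 - 4 = 25
j = 5
Check: 2² + 5² = 4 + 25 = 29 ✓

29 = 2² + 5²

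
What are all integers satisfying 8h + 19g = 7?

Step 1: Compute gcd(8, 19) = 1.
Since 1 divides 7, solutions exist.

Step 2: Find a particular solution using extended Euclidean algorithm.
We get h₀ = -49, g₀ = 21.
Check: 8*-49 + 19*21 = 7 = 7 ✓

Step 3: Write the general solution.
h = -49 + (19/1)t = -49 + 19t
g = 21 - (8/1)t = 21 - 8t
for any integer t.

h = -49 + 19t, g = 21 - 8t for integer t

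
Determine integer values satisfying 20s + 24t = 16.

Step 1: Check solvability.
gcd(20, 24) = 4
Since 4 divides 16, solutions exist.

Step 2: Apply extended Euclidean algorithm to find gcd.
We find integers such that 20*x0 + 24*y0 = 4

Step 3: Scale the particular solution.
Multiply by 16/4 = 4:
s = -4, t = 4

Step 4: Verify.
20*(-4) + 24*(4) = 16 = 16 ✓

s = -4, t = 4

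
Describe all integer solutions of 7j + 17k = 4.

Step 1: Compute gcd(7, 17) = 1.
Since 1 divides 4, solutions exist.

Step 2: Find a particular solution using extended Euclidean algorithm.
We get j₀ = 20, k₀ = -8.
Check: 7*20 + 17*-8 = 4 = 4 ✓

Step 3: Write the general solution.
j = 20 + (17/1)t = 20 + 17t
k = -8 - (7/1)t = -8 - 7t
for any integer t.

j = 20 + 17t, k = -8 - 7t for integer t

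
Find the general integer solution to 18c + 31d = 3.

Step 1: Compute gcd(18, 31) = 1.
Since 1 divides 3, solutions exist.

Step 2: Find a particular solution using extended Euclidean algorithm.
We get c₀ = -36, d₀ = 21.
Check: 18*-36 + 31*21 = 3 = 3 ✓

Step 3: Write the general solution.
c = -36 + (31/1)t = -36 + 31t
d = 21 - (18/1)t = 21 - 18t
for any integer t.

c = -36 + 31t, d = 21 - 18t for integer t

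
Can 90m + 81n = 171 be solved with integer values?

Step 1: Compute gcd(90, 81).
gcd(90, 81) = 9

Step 2: Check divisibility.
Does 9 divide 171? 171 = 9 x 19, so yes.

By the theorem on linear Diophantine equations, 90m + 81n = 171 has integer solutions if and only if gcd(90, 81) divides 171. Since 9 | 171, solutions exist.

Yes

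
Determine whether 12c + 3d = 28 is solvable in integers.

Step 1: Compute gcd(12, 3).
gcd(12, 3) = 3

Step 2: Check divisibility.
Does 3 divide 28? 28 = 3 x 9 + 1, so no.

By the theorem on linear Diophantine equations, 12c + 3d = 28 has integer solutions if and only if gcd(12, 3) divides 28. Since 3 does not divide 28, no solutions exist.

No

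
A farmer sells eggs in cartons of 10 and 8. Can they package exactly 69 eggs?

We need non-negative a, b with 10a + 8b = 69.
gcd(10, 8) = 2, and 2 does not divide 69.
No integer solutions exist.

No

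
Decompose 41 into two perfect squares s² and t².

We need to find integers s, t > 0 such that s² + t² = 41.
Trying s = 4: t² = 41 - 4² = 41 - 16 = 25
t = 5
Check: 4² + 5² = 16 + 25 = 41 ✓

41 = 4² + 5²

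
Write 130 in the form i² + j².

We need to find integers i, j > 0 such that i² + j² = 130.
Trying i = 3: j² = 130 - 3² = 130 - 9 = 121
j = 11
Check: 3² + 11² = 9 + 121 = 130 ✓

130 = 3² + 11²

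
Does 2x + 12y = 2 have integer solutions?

Step 1: Compute gcd(2, 12).
gcd(2, 12) = 2

Step 2: Check divisibility.
Does 2 divide 2? 2 = 2 x 1, so yes.

By the theorem on linear Diophantine equations, 2x + 12y = 2 has integer solutions if and only if gcd(2, 12) divides 2. Since 2 | 2, solutions exist.

Yes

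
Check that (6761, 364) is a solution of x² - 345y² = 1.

Compute x² = 6761² = 45711121
Compute 345y² = 345·364² = 345·132496 = 45711120
x² - 345y² = 45711121 - 45711120 = 1
Since this equals 1, (6761, 364) is a solution.

Yes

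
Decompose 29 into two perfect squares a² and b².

We need to find integers a, b > 0 such that a² + b² = 29.
Trying a = 2: b² = 29 - 2² = 29 - 4 = 25
b = 5
Check: 2² + 5² = 4 + 25 = 29 ✓

29 = 2² + 5²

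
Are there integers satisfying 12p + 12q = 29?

Step 1: Compute gcd(12, 12).
gcd(12, 12) = 12

Step 2: Check divisibility.
Does 12 divide 29? 29 = 12 x 2 + 5, so no.

By the theorem on linear Diophantine equations, 12p + 12q = 29 has integer solutions if and only if gcd(12, 12) divides 29. Since 12 does not divide 29, no solutions exist.

No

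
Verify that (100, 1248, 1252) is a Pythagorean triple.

Compute a² + b²:
100² + 1248² = 10000 + 1557504 = 1567504
Compute c²:
1252² = 1567504
Since 1567504 = 1567504, it is a Pythagorean triple.

Yes, it is a Pythagorean triple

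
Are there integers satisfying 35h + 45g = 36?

Step 1: Compute gcd(35, 45).
gcd(35, 45) = 5

Step 2: Check divisibility.
Does 5 divide 36? 36 = 5 x 7 + 1, so no.

By the theorem on linear Diophantine equations, 35h + 45g = 36 has integer solutions if and only if gcd(35, 45) divides 36. Since 5 does not divide 36, no solutions exist.

No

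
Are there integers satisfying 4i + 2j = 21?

Step 1: Compute gcd(4, 2).
gcd(4, 2) = 2

Step 2: Check divisibility.
Does 2 divide 21? 21 = 2 x 10 + 1, so no.

By the theorem on linear Diophantine equations, 4i + 2j = 21 has integer solutions if and only if gcd(4, 2) divides 21. Since 2 does not divide 21, no solutions exist.

No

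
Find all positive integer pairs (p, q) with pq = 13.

The positive divisors of 13 are: 1, 13.
Each divisor d gives the pair (d, 13/d):
(1, 13), (13, 1)

(1, 13), (13, 1)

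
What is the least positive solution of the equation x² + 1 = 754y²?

We need x² = 754y² - 1. Try successive y:
y = 1: x² = 754·1² - 1 = 753, not a perfect square
y = 2: x² = 754·2² - 1 = 3015, not a perfect square
y = 3: x² = 754·3² - 1 = 6785, not a perfect square
...
y = 745: x² = 754·745² - 1 = 418488849 = 20457² ✓
Check: 20457² - 754·745² = 418488849 - 418488850 = -1 ✓

x = 20457, y = 745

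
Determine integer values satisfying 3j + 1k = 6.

Step 1: Check solvability.
gcd(3, 1) = 1
Since 1 divides 6, solutions exist.

Step 2: Apply extended Euclidean algorithm to find gcd.
We find integers such that 3*x0 + 1*y0 = 1

Step 3: Scale the particular solution.
Multiply by 6/1 = 6:
j = 0, k = 6

Step 4: Verify.
3*(0) + 1*(6) = 6 = 6 ✓

j = 0, k = 6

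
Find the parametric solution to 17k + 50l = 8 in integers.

Step 1: Compute gcd(17, 50) = 1.
Since 1 divides 8, solutions exist.

Step 2: Find a particular solution using extended Euclidean algorithm.
We get k₀ = 24, l₀ = -8.
Check: 17*24 + 50*-8 = 8 = 8 ✓

Step 3: Write the general solution.
k = 24 + (50/1)t = 24 + 50t
l = -8 - (17/1)t = -8 - 17t
for any integer t.

k = 24 + 50t, l = -8 - 17t for integer t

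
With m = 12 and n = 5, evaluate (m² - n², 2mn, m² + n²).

a = m² - n² = 144 - 25 = 119
b = 2mn = 2·12·5 = 120
c = m² + n² = 144 + 25 = 169
Verify: 119² + 120² = 14161 + 14400 = 28561 = 169² ✓

(119, 120, 169)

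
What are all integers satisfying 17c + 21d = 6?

Step 1: Compute gcd(17, 21) = 1.
Since 1 divides 6, solutions exist.

Step 2: Find a particular solution using extended Euclidean algorithm.
We get c₀ = 30, d₀ = -24.
Check: 17*30 + 21*-24 = 6 = 6 ✓

Step 3: Write the general solution.
c = 30 + (21/1)t = 30 + 21t
d = -24 - (17/1)t = -24 - 17t
for any integer t.

c = 30 + 21t, d = -24 - 17t for integer t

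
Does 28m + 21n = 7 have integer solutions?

Step 1: Compute gcd(28, 21).
gcd(28, 21) = 7

Step 2: Check divisibility.
Does 7 divide 7? 7 = 7 x 1, so yes.

By the theorem on linear Diophantine equations, 28m + 21n = 7 has integer solutions if and only if gcd(28, 21) divides 7. Since 7 | 7, solutions exist.

Yes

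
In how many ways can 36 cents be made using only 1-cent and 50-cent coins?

We need non-negative integers (x, y) with 1x + 50y = 36.
For each x from 0 to 36, check if (36 - 1x) is a non-negative multiple of 50.
Solutions (x, y): (36,0)
Count: 1

1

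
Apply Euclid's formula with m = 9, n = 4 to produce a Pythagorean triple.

a = m² - n² = 9² - 4² = 81 - 16 = 65
b = 2mn = 2·9·4 = 72
c = m² + n² = 81 + 16 = 97
Verify: 65² + 72² = 4225 + 5184 = 9409 = 97² ✓

(65, 72, 97)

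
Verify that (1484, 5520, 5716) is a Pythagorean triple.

Compute a² + b² = 1484² + 5520² = 2202256 + 30470400 = 32672656
Compute c² = 5716² = 32672656
Since 32672656 = 32672656, confirmed.

Yes, it is a Pythagorean triple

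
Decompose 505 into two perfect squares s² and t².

We need to find integers s, t > 0 such that s² + t² = 505.
Trying s = 8: t² = 505 - 8² = 505 - 64 = 441
t = 21
Check: 8² + 21² = 64 + 441 = 505 ✓

505 = 8² + 21²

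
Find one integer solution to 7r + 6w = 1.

Step 1: Check solvability.
gcd(7, 6) = 1
Since 1 divides 1, solutions exist.

Step 2: Apply extended Euclidean algorithm to find gcd.
We find integers such that 7*x0 + 6*y0 = 1

Step 3: Scale the particular solution.
Multiply by 1/1 = 1:
r = 1, w = -1

Step 4: Verify.
7*(1) + 6*(-1) = 1 = 1 ✓

r = 1, w = -1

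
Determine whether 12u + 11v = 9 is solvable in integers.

Step 1: Compute gcd(12, 11).
gcd(12, 11) = 1

Step 2: Check divisibility.
Does 1 divide 9? 9 = 1 x 9, so yes.

By the theorem on linear Diophantine equations, 12u + 11v = 9 has integer solutions if and only if gcd(12, 11) divides 9. Since 1 | 9, solutions exist.

Yes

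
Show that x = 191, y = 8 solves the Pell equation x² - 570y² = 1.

Compute x² = 191² = 36481
Compute 570y² = 570·8² = 570·64 = 36480
x² - 570y² = 36481 - 36480 = 1
Since this equals 1, (191, 8) is a solution.

Yes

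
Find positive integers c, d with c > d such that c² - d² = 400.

Factor: c² - d² = (c+d)(c-d) = 400.
We need two factors of 400 with the same parity.
Use c+d = 200 and c-d = 2 (product 200·2 = 400).
Adding: 2c = 202, so c = 101.
Subtracting: 2d = 198, so d = 99.
Check: 101² - 99² = 10201 - 9801 = 400 ✓

c = 101, d = 99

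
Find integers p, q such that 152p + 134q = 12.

Step 1: Check solvability.
gcd(152, 134) = 2
Since 2 divides 12, solutions exist.

Step 2: Apply extended Euclidean algorithm to find gcd.
We find integers such that 152*x0 + 134*y0 = 2

Step 3: Scale the particular solution.
Multiply by 12/2 = 6:
p = 90, q = -102

Step 4: Verify.
152*(90) + 134*(-102) = 12 = 12 ✓

p = 90, q = -102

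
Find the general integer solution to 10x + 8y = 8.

Step 1: Compute gcd(10, 8) = 2.
Since 2 divides 8, solutions exist.

Step 2: Find a particular solution using extended Euclidean algorithm.
We get x₀ = 4, y₀ = -4.
Check: 10*4 + 8*-4 = 8 = 8 ✓

Step 3: Write the general solution.
x = 4 + (8/2)t = 4 + 4t
y = -4 - (10/2)t = -4 - 5t
for any integer t.

x = 4 + 4t, y = -4 - 5t for integer t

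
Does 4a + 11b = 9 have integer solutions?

Step 1: Compute gcd(4, 11).
gcd(4, 11) = 1

Step 2: Check divisibility.
Does 1 divide 9? 9 = 1 x 9, so yes.

By the theorem on linear Diophantine equations, 4a + 11b = 9 has integer solutions if and only if gcd(4, 11) divides 9. Since 1 | 9, solutions exist.

Yes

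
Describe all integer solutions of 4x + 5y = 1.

Step 1: Compute gcd(4, 5) = 1.
Since 1 divides 1, solutions exist.

Step 2: Find a particular solution using extended Euclidean algorithm.
We get x₀ = -1, y₀ = 1.
Check: 4*-1 + 5*1 = 1 = 1 ✓

Step 3: Write the general solution.
x = -1 + (5/1)t = -1 + 5t
y = 1 - (4/1)t = 1 - 4t
for any integer t.

x = -1 + 5t, y = 1 - 4t for integer t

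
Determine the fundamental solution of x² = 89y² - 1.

We need x² = 89y² - 1. Try successive y:
y = 1: x² = 89·1² - 1 = 88, not a perfect square
y = 2: x² = 89·2² - 1 = 355, not a perfect square
y = 3: x² = 89·3² - 1 = 800, not a perfect square
...
y = 53: x² = 89·53² - 1 = 250000 = 500² ✓
Check: 500² - 89·53² = 250000 - 250001 = -1 ✓

x = 500, y = 53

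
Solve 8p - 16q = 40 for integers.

Step 1: Check solvability.
gcd(8, 16) = 8
Since 8 divides 40, solutions exist.

Step 2: Apply extended Euclidean algorithm to find gcd.
We find integers such that 8*x0 + 16*y0 = 8

Step 3: Scale the particular solution.
Multiply by 40/8 = 5:
p = 5, q = 0

Step 4: Verify.
8*(5) - 16*(0) = 40 = 40 ✓

p = 5, q = 0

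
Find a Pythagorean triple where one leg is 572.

We need the other leg and hypotenuse such that 572² + x² = c².
Take x = 315, c = 653: 572² + 315² = 327184 + 99225 = 426409 = 653² ✓
Triple: (315, 572, 653)

(315, 572, 653)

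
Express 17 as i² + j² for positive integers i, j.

We need to find integers i, j > 0 such that i² + j² = 17.
Trying i = 1: j² = 17 - 1² = 17 - 1 = 16
j = 4
Check: 1² + 4² = 1 + 16 = 17 ✓

17 = 1² + 4²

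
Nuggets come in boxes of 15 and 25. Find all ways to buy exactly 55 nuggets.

We need non-negative integers (x, y) with 15x + 25y = 55.
For each x in 0..3, check if 55 - 15x is a non-negative multiple of 25.
x = 2: 25y = 25, y = 1 ✓

(2 boxes of 15, 1 boxes of 25)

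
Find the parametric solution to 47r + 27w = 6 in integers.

Step 1: Compute gcd(47, 27) = 1.
Since 1 divides 6, solutions exist.

Step 2: Find a particular solution using extended Euclidean algorithm.
We get r₀ = -24, w₀ = 42.
Check: 47*-24 + 27*42 = 6 = 6 ✓

Step 3: Write the general solution.
r = -24 + (27/1)t = -24 + 27t
w = 42 - (47/1)t = 42 - 47t
for any integer t.

r = -24 + 27t, w = 42 - 47t for integer t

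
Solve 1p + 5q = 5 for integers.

Step 1: Check solvability.
gcd(1, 5) = 1
Since 1 divides 5, solutions exist.

Step 2: Apply extended Euclidean algorithm to find gcd.
We find integers such that 1*x0 + 5*y0 = 1

Step 3: Scale the particular solution.
Multiply by 5/1 = 5:
p = 5, q = 0

Step 4: Verify.
1*(5) + 5*(0) = 5 = 5 ✓

p = 5, q = 0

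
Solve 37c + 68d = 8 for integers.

Step 1: Check solvability.
gcd(37, 68) = 1
Since 1 divides 8, solutions exist.

Step 2: Apply extended Euclidean algorithm to find gcd.
We find integers such that 37*x0 + 68*y0 = 1

Step 3: Scale the particular solution.
Multiply by 8/1 = 8:
c = -88, d = 48

Step 4: Verify.
37*(-88) + 68*(48) = 8 = 8 ✓

c = -88, d = 48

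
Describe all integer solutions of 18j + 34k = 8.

Step 1: Compute gcd(18, 34) = 2.
Since 2 divides 8, solutions exist.

Step 2: Find a particular solution using extended Euclidean algorithm.
We get j₀ = 8, k₀ = -4.
Check: 18*8 + 34*-4 = 8 = 8 ✓

Step 3: Write the general solution.
j = 8 + (34/2)t = 8 + 17t
k = -4 - (18/2)t = -4 - 9t
for any integer t.

j = 8 + 17t, k = -4 - 9t for integer t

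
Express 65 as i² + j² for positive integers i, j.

We need to find integers i, j > 0 such that i² + j² = 65.
Trying i = 1: j² = 65 - 1² = 65 - 1 = 64
j = 8
Check: 1² + 8² = 1 + 64 = 65 ✓

65 = 1² + 8²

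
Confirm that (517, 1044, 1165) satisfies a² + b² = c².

Compute a² + b² = 517² + 1044² = 267289 + 1089936 = 1357225
Compute c² = 1165² = 1357225
Since 1357225 = 1357225, confirmed.

Yes, it is a Pythagorean triple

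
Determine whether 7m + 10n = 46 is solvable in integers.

Step 1: Compute gcd(7, 10).
gcd(7, 10) = 1

Step 2: Check divisibility.
Does 1 divide 46? 46 = 1 x 46, so yes.

By the theorem on linear Diophantine equations, 7m + 10n = 46 has integer solutions if and only if gcd(7, 10) divides 46. Since 1 | 46, solutions exist.

Yes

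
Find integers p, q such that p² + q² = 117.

We need to find integers p, q > 0 such that p² + q² = 117.
Trying p = 6: q² = 117 - 6² = 117 - 36 = 81
q = 9
Check: 6² + 9² = 36 + 81 = 117 ✓

117 = 6² + 9²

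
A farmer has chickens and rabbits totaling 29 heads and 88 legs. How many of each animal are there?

Let c = chickens, r = rabbits.
Heads: c + r = 29
Legs: 2c + 4r = 88
From the first equation, c = 29 - r. Substitute:
2(29 - r) + 4r = 88
58 + 2r = 88
r = (88 - 58)/2 = 15
c = 29 - 15 = 14

Chickens: 14, Rabbits: 15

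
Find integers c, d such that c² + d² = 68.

We need to find integers c, d > 0 such that c² + d² = 68.
Trying c = 2: d² = 68 - 2² = 68 - 4 = 64
d = 8
Check: 2² + 8² = 4 + 64 = 68 ✓

68 = 2² + 8²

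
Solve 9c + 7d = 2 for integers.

Step 1: Check solvability.
gcd(9, 7) = 1
Since 1 divides 2, solutions exist.

Step 2: Apply extended Euclidean algorithm to find gcd.
We find integers such that 9*x0 + 7*y0 = 1

Step 3: Scale the particular solution.
Multiply by 2/1 = 2:
c = -6, d = 8

Step 4: Verify.
9*(-6) + 7*(8) = 2 = 2 ✓

c = -6, d = 8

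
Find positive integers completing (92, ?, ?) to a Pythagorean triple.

We need the other leg and hypotenuse such that 92² + x² = c².
Take x = 525, c = 533: 92² + 525² = 8464 + 275625 = 284089 = 533² ✓
Triple: (525, 92, 533)

(525, 92, 533)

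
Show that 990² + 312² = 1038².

Compute a² + b² = 990² + 312² = 980100 + 97344 = 1077444
Compute c² = 1038² = 1077444
Since 1077444 = 1077444, confirmed.

Yes, it is a Pythagorean triple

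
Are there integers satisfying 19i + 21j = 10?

Step 1: Compute gcd(19, 21).
gcd(19, 21) = 1

Step 2: Check divisibility.
Does 1 divide 10? 10 = 1 x 10, so yes.

By the theorem on linear Diophantine equations, 19i + 21j = 10 has integer solutions if and only if gcd(19, 21) divides 10. Since 1 | 10, solutions exist.

Yes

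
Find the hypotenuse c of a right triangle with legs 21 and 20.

c² = a² + b² = 21² + 20² = 441 + 400 = 841
c = 29

29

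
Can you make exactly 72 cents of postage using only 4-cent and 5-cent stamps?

We need non-negative x, y with 4x + 5y = 72.
gcd(4, 5) = 1 divides 72, so integer solutions exist.
Search for a non-negative one: x = 3 gives 5y = 72 - 12 = 60, so y = 12.
Check: 4·3 + 5·12 = 72 ✓

Yes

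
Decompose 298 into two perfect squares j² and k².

We need to find integers j, k > 0 such that j² + k² = 298.
Trying j = 3: k² = 298 - 3² = 298 - 9 = 289
k = 17
Check: 3² + 17² = 9 + 289 = 298 ✓

298 = 3² + 17²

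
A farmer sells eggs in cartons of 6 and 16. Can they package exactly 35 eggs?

We need non-negative a, b with 6a + 16b = 35.
gcd(6, 16) = 2, and 2 does not divide 35.
No integer solutions exist.

No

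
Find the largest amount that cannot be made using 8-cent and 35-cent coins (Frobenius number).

For two coprime denominations a and b, the Frobenius number (largest value not representable as a non-negative combination) is ab - a - b.
Here gcd(8, 35) = 1, so they are coprime.
F(8, 35) = 8·35 - 8 - 35 = 280 - 43 = 237

237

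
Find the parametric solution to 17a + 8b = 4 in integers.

Step 1: Compute gcd(17, 8) = 1.
Since 1 divides 4, solutions exist.

Step 2: Find a particular solution using extended Euclidean algorithm.
We get a₀ = 4, b₀ = -8.
Check: 17*4 + 8*-8 = 4 = 4 ✓

Step 3: Write the general solution.
a = 4 + (8/1)t = 4 + 8t
b = -8 - (17/1)t = -8 - 17t
for any integer t.

a = 4 + 8t, b = -8 - 17t for integer t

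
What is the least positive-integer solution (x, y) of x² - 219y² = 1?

We seek the smallest positive integers (x, y) with x² - 219y² = 1, i.e., x² = 219y² + 1.
Try successive y values:
y = 1: x² = 219·1² + 1 = 220, not a perfect square
y = 2: x² = 219·2² + 1 = 877, not a perfect square
y = 3: x² = 219·3² + 1 = 1972, not a perfect square
... continuing the search (or via continued fractions) ...
y = 5: x² = 219·5² + 1 = 5476, x = 74 ✓

Verify: 74² - 219·5² = 5476 - 5475 = 1 ✓

x = 74, y = 5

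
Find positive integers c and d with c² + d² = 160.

We need to find integers c, d > 0 such that c² + d² = 160.
Trying c = 4: d² = 160 - 4² = 160 - 16 = 144
d = 12
Check: 4² + 12² = 16 + 144 = 160 ✓

160 = 4² + 12²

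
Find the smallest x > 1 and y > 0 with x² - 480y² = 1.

We seek the smallest positive integers (x, y) with x² - 480y² = 1, i.e., x² = 480y² + 1.
Try successive y values:
y = 1: x² = 480·1² + 1 = 481, not a perfect square
y = 2: x² = 480·2² + 1 = 1921, not a perfect square
y = 3: x² = 480·3² + 1 = 4321, not a perfect square
... continuing the search (or via continued fractions) ...
y = 11: x² = 480·11² + 1 = 58081, x = 241 ✓

Verify: 241² - 480·11² = 58081 - 58080 = 1 ✓

x = 241, y = 11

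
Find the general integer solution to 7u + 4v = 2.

Step 1: Compute gcd(7, 4) = 1.
Since 1 divides 2, solutions exist.

Step 2: Find a particular solution using extended Euclidean algorithm.
We get u₀ = -2, v₀ = 4.
Check: 7*-2 + 4*4 = 2 = 2 ✓

Step 3: Write the general solution.
u = -2 + (4/1)t = -2 + 4t
v = 4 - (7/1)t = 4 - 7t
for any integer t.

u = -2 + 4t, v = 4 - 7t for integer t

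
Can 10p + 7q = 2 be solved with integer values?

Step 1: Compute gcd(10, 7).
gcd(10, 7) = 1

Step 2: Check divisibility.
Does 1 divide 2? 2 = 1 x 2, so yes.

By the theorem on linear Diophantine equations, 10p + 7q = 2 has integer solutions if and only if gcd(10, 7) divides 2. Since 1 | 2, solutions exist.

Yes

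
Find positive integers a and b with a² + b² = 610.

We need to find integers a, b > 0 such that a² + b² = 610.
Trying a = 9: b² = 610 - 9² = 610 - 81 = 529
b = 23
Check: 9² + 23² = 81 + 529 = 610 ✓

610 = 9² + 23²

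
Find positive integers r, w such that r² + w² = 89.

Search for r with 89 - r² a perfect square.
r = 5: 89 - 5² = 89 - 25 = 64 = 8² ✓
So r = 5, w = 8.

r = 5, w = 8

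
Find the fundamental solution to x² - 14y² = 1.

We seek the smallest positive integers (x, y) with x² - 14y² = 1, i.e., x² = 14y² + 1.
Try successive y values:
y = 1: x² = 14·1² + 1 = 15, not a perfect square
y = 2: x² = 14·2² + 1 = 57, not a perfect square
y = 3: x² = 14·3² + 1 = 127, not a perfect square
... continuing the search (or via continued fractions) ...
y = 4: x² = 14·4² + 1 = 225, x = 15 ✓

Verify: 15² - 14·4² = 225 - 224 = 1 ✓

x = 15, y = 4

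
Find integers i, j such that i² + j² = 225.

We need to find integers i, j > 0 such that i² + j² = 225.
Trying i = 9: j² = 225 - 9² = 225 - 81 = 144
j = 12
Check: 9² + 12² = 81 + 144 = 225 ✓

225 = 9² + 12²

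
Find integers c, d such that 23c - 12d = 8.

Step 1: Check solvability.
gcd(23, 12) = 1
Since 1 divides 8, solutions exist.

Step 2: Apply extended Euclidean algorithm to find gcd.
We find integers such that 23*x0 + 12*y0 = 1

Step 3: Scale the particular solution.
Multiply by 8/1 = 8:
c = -8, d = -16

Step 4: Verify.
23*(-8) - 12*(-16) = 8 = 8 ✓

c = -8, d = -16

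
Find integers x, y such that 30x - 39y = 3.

Step 1: Check solvability.
gcd(30, 39) = 3
Since 3 divides 3, solutions exist.

Step 2: Apply extended Euclidean algorithm to find gcd.
We find integers such that 30*x0 + 39*y0 = 3

Step 3: Scale the particular solution.
Multiply by 3/3 = 1:
x = 4, y = 3

Step 4: Verify.
30*(4) - 39*(3) = 3 = 3 ✓

x = 4, y = 3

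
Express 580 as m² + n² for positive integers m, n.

We need to find integers m, n > 0 such that m² + n² = 580.
Trying m = 2: n² = 580 - 2² = 580 - 4 = 576
n = 24
Check: 2² + 24² = 4 + 576 = 580 ✓

580 = 2² + 24²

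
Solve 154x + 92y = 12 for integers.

Step 1: Check solvability.
gcd(154, 92) = 2
Since 2 divides 12, solutions exist.

Step 2: Apply extended Euclidean algorithm to find gcd.
We find integers such that 154*x0 + 92*y0 = 2

Step 3: Scale the particular solution.
Multiply by 12/2 = 6:
x = 18, y = -30

Step 4: Verify.
154*(18) + 92*(-30) = 12 = 12 ✓

x = 18, y = -30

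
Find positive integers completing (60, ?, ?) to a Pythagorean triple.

We need the other leg and hypotenuse such that 60² + x² = c².
Take x = 91, c = 109: 60² + 91² = 3600 + 8281 = 11881 = 109² ✓
Triple: (91, 60, 109)

(91, 60, 109)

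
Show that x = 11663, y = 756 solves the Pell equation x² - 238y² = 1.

Compute x² = 11663² = 136025569
Compute 238y² = 238·756² = 238·571536 = 136025568
x² - 238y² = 136025569 - 136025568 = 1
Since this equals 1, (11663, 756) is a solution.

Yes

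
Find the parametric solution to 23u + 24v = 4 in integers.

Step 1: Compute gcd(23, 24) = 1.
Since 1 divides 4, solutions exist.

Step 2: Find a particular solution using extended Euclidean algorithm.
We get u₀ = -4, v₀ = 4.
Check: 23*-4 + 24*4 = 4 = 4 ✓

Step 3: Write the general solution.
u = -4 + (24/1)t = -4 + 24t
v = 4 - (23/1)t = 4 - 23t
for any integer t.

u = -4 + 24t, v = 4 - 23t for integer t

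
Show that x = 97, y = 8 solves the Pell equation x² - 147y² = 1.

Compute x² = 97² = 9409
Compute 147y² = 147·8² = 147·64 = 9408
x² - 147y² = 9409 - 9408 = 1
Since this equals 1, (97, 8) is a solution.

Yes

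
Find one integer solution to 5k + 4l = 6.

Step 1: Check solvability.
gcd(5, 4) = 1
Since 1 divides 6, solutions exist.

Step 2: Apply extended Euclidean algorithm to find gcd.
We find integers such that 5*x0 + 4*y0 = 1

Step 3: Scale the particular solution.
Multiply by 6/1 = 6:
k = 6, l = -6

Step 4: Verify.
5*(6) + 4*(-6) = 6 = 6 ✓

k = 6, l = -6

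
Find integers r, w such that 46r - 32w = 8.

Step 1: Check solvability.
gcd(46, 32) = 2
Since 2 divides 8, solutions exist.

Step 2: Apply extended Euclidean algorithm to find gcd.
We find integers such that 46*x0 + 32*y0 = 2

Step 3: Scale the particular solution.
Multiply by 8/2 = 4:
r = 28, w = 40

Step 4: Verify.
46*(28) - 32*(40) = 8 = 8 ✓

r = 28, w = 40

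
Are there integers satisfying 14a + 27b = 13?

Step 1: Compute gcd(14, 27).
gcd(14, 27) = 1

Step 2: Check divisibility.
Does 1 divide 13? 13 = 1 x 13, so yes.

By the theorem on linear Diophantine equations, 14a + 27b = 13 has integer solutions if and only if gcd(14, 27) divides 13. Since 1 | 13, solutions exist.

Yes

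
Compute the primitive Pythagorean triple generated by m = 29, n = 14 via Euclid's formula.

a = m² - n² = 29² - 14² = 841 - 196 = 645
b = 2mn = 2·29·14 = 812
c = m² + n² = 841 + 196 = 1037
Verify: 645² + 812² = 416025 + 659344 = 1075369 = 1037² ✓

(645, 812, 1037)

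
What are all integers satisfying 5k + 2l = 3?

Step 1: Compute gcd(5, 2) = 1.
Since 1 divides 3, solutions exist.

Step 2: Find a particular solution using extended Euclidean algorithm.
We get k₀ = 3, l₀ = -6.
Check: 5*3 + 2*-6 = 3 = 3 ✓

Step 3: Write the general solution.
k = 3 + (2/1)t = 3 + 2t
l = -6 - (5/1)t = -6 - 5t
for any integer t.

k = 3 + 2t, l = -6 - 5t for integer t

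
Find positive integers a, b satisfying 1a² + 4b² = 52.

Try small values of a and check whether (52 - 1a²)/4 is a perfect square.
a = 4: 1·4² = 16, so 4b² = 52 - 16 = 36, giving b² = 9, b = 3.
Check: 1·4² + 4·3² = 16 + 36 = 52 ✓

a = 4, b = 3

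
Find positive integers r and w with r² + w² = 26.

We need to find integers r, w > 0 such that r² + w² = 26.
Trying r = 1: w² = 26 - 1² = 26 - 1 = 25
w = 5
Check: 1² + 5² = 1 + 25 = 26 ✓

26 = 1² + 5²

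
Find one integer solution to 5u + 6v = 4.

Step 1: Check solvability.
gcd(5, 6) = 1
Since 1 divides 4, solutions exist.

Step 2: Apply extended Euclidean algorithm to find gcd.
We find integers such that 5*x0 + 6*y0 = 1

Step 3: Scale the particular solution.
Multiply by 4/1 = 4:
u = -4, v = 4

Step 4: Verify.
5*(-4) + 6*(4) = 4 = 4 ✓

u = -4, v = 4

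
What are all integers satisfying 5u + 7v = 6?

Step 1: Compute gcd(5, 7) = 1.
Since 1 divides 6, solutions exist.

Step 2: Find a particular solution using extended Euclidean algorithm.
We get u₀ = 18, v₀ = -12.
Check: 5*18 + 7*-12 = 6 = 6 ✓

Step 3: Write the general solution.
u = 18 + (7/1)t = 18 + 7t
v = -12 - (5/1)t = -12 - 5t
for any integer t.

u = 18 + 7t, v = -12 - 5t for integer t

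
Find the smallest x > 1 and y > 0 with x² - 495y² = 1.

We seek the smallest positive integers (x, y) with x² - 495y² = 1, i.e., x² = 495y² + 1.
Try successive y values:
y = 1: x² = 495·1² + 1 = 496, not a perfect square
y = 2: x² = 495·2² + 1 = 1981, not a perfect square
y = 3: x² = 495·3² + 1 = 4456, not a perfect square
... continuing the search (or via continued fractions) ...
y = 4: x² = 495·4² + 1 = 7921, x = 89 ✓

Verify: 89² - 495·4² = 7921 - 7920 = 1 ✓

x = 89, y = 4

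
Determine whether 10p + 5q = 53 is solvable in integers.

Step 1: Compute gcd(10, 5).
gcd(10, 5) = 5

Step 2: Check divisibility.
Does 5 divide 53? 53 = 5 x 10 + 3, so no.

By the theorem on linear Diophantine equations, 10p + 5q = 53 has integer solutions if and only if gcd(10, 5) divides 53. Since 5 does not divide 53, no solutions exist.

No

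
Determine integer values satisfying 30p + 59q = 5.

Step 1: Check solvability.
gcd(30, 59) = 1
Since 1 divides 5, solutions exist.

Step 2: Apply extended Euclidean algorithm to find gcd.
We find integers such that 30*x0 + 59*y0 = 1

Step 3: Scale the particular solution.
Multiply by 5/1 = 5:
p = 10, q = -5

Step 4: Verify.
30*(10) + 59*(-5) = 5 = 5 ✓

p = 10, q = -5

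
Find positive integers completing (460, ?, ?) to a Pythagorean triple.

We need the other leg and hypotenuse such that 460² + x² = c².
Take x = 429, c = 629: 460² + 429² = 211600 + 184041 = 395641 = 629² ✓
Triple: (429, 460, 629)

(429, 460, 629)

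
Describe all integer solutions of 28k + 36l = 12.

Step 1: Compute gcd(28, 36) = 4.
Since 4 divides 12, solutions exist.

Step 2: Find a particular solution using extended Euclidean algorithm.
We get k₀ = 12, l₀ = -9.
Check: 28*12 + 36*-9 = 12 = 12 ✓

Step 3: Write the general solution.
k = 12 + (36/4)t = 12 + 9t
l = -9 - (28/4)t = -9 - 7t
for any integer t.

k = 12 + 9t, l = -9 - 7t for integer t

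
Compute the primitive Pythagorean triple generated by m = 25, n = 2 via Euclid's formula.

a = m² - n² = 625 - 4 = 621
b = 2mn = 2·25·2 = 100
c = m² + n² = 625 + 4 = 629
Verify: 621² + 100² = 385641 + 10000 = 395641 = 629² ✓

(621, 100, 629)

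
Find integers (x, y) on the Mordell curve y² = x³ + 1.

Try small integer x values and check whether x³ + 1 is a perfect square.
x = 0: x³ + 1 = 0³ + 1 = 0 + 1 = 1
Is 1 a perfect square? 1² = 1 ✓
So (x, y) = (0, -1) is a solution.

x = 0, y = -1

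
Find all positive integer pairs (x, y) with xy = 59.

The positive divisors of 59 are: 1, 59.
Each divisor d gives the pair (d, 59/d):
(1, 59), (59, 1)

(1, 59), (59, 1)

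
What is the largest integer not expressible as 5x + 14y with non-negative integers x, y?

For two coprime denominations a and b, the Frobenius number (largest value not representable as a non-negative combination) is ab - a - b.
Here gcd(5, 14) = 1, so they are coprime.
F(5, 14) = 5·14 - 5 - 14 = 70 - 19 = 51

51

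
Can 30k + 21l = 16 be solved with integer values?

Step 1: Compute gcd(30, 21).
gcd(30, 21) = 3

Step 2: Check divisibility.
Does 3 divide 16? 16 = 3 x 5 + 1, so no.

By the theorem on linear Diophantine equations, 30k + 21l = 16 has integer solutions if and only if gcd(30, 21) divides 16. Since 3 does not divide 16, no solutions exist.

No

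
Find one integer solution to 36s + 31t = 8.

Step 1: Check solvability.
gcd(36, 31) = 1
Since 1 divides 8, solutions exist.

Step 2: Apply extended Euclidean algorithm to find gcd.
We find integers such that 36*x0 + 31*y0 = 1

Step 3: Scale the particular solution.
Multiply by 8/1 = 8:
s = -48, t = 56

Step 4: Verify.
36*(-48) + 31*(56) = 8 = 8 ✓

s = -48, t = 56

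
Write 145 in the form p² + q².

We need to find integers p, q > 0 such that p² + q² = 145.
Trying p = 1: q² = 145 - 1² = 145 - 1 = 144
q = 12
Check: 1² + 12² = 1 + 144 = 145 ✓

145 = 1² + 12²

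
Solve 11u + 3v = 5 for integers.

Step 1: Check solvability.
gcd(11, 3) = 1
Since 1 divides 5, solutions exist.

Step 2: Apply extended Euclidean algorithm to find gcd.
We find integers such that 11*x0 + 3*y0 = 1

Step 3: Scale the particular solution.
Multiply by 5/1 = 5:
u = -5, v = 20

Step 4: Verify.
11*(-5) + 3*(20) = 5 = 5 ✓

u = -5, v = 20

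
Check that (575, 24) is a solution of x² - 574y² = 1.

Compute x² = 575² = 330625
Compute 574y² = 574·24² = 574·576 = 330624
x² - 574y² = 330625 - 330624 = 1
Since this equals 1, (575, 24) is a solution.

Yes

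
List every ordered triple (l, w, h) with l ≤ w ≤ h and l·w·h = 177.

Iterate l from 1 to ⌊177^(1/3)⌋. For each l dividing 177, iterate w ≥ l with w dividing 177/l, and set h = 177/(l·w).
Triples found (2): (1×1×177), (1×3×59)

(1×1×177), (1×3×59)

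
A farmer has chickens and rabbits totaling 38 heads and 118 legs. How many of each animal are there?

Let c = chickens, r = rabbits.
Heads: c + r = 38
Legs: 2c + 4r = 118
From the first equation, c = 38 - r. Substitute:
2(38 - r) + 4r = 118
76 + 2r = 118
r = (118 - 76)/2 = 21
c = 38 - 21 = 17

Chickens: 17, Rabbits: 21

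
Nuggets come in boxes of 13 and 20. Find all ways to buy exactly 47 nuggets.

We need non-negative integers (x, y) with 13x + 20y = 47.
For each x in 0..3, check if 47 - 13x is a non-negative multiple of 20.
No x yields an integer y ≥ 0.

No solution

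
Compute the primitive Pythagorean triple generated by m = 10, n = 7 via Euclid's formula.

a = m² - n² = 100 - 49 = 51
b = 2mn = 2·10·7 = 140
c = m² + n² = 100 + 49 = 149
Verify: 51² + 140² = 2601 + 19600 = 22201 = 149² ✓

(51, 140, 149)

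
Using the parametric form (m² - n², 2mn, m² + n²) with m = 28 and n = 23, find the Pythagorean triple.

a = m² - n² = 28² - 23² = 784 - 529 = 255
b = 2mn = 2·28·23 = 1288
c = m² + n² = 784 + 529 = 1313
Verify: 255² + 1288² = 65025 + 1658944 = 1723969 = 1313² ✓

(255, 1288, 1313)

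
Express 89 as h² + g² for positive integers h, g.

We need to find integers h, g > 0 such that h² + g² = 89.
Trying h = 5: g² = 89 - 5² = 89 - 25 = 64
g = 8
Check: 5² + 8² = 25 + 64 = 89 ✓

89 = 5² + 8²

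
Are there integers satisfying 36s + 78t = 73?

Step 1: Compute gcd(36, 78).
gcd(36, 78) = 6

Step 2: Check divisibility.
Does 6 divide 73? 73 = 6 x 12 + 1, so no.

By the theorem on linear Diophantine equations, 36s + 78t = 73 has integer solutions if and only if gcd(36, 78) divides 73. Since 6 does not divide 73, no solutions exist.

No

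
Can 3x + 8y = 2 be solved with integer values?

Step 1: Compute gcd(3, 8).
gcd(3, 8) = 1

Step 2: Check divisibility.
Does 1 divide 2? 2 = 1 x 2, so yes.

By the theorem on linear Diophantine equations, 3x + 8y = 2 has integer solutions if and only if gcd(3, 8) divides 2. Since 1 | 2, solutions exist.

Yes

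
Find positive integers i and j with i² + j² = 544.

We need to find integers i, j > 0 such that i² + j² = 544.
Trying i = 12: j² = 544 - 12² = 544 - 144 = 400
j = 20
Check: 12² + 20² = 144 + 400 = 544 ✓

544 = 12² + 20²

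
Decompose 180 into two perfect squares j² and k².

We need to find integers j, k > 0 such that j² + k² = 180.
Trying j = 6: k² = 180 - 6² = 180 - 36 = 144
k = 12
Check: 6² + 12² = 36 + 144 = 180 ✓

180 = 6² + 12²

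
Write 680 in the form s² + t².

We need to find integers s, t > 0 such that s² + t² = 680.
Trying s = 2: t² = 680 - 2² = 680 - 4 = 676
t = 26
Check: 2² + 26² = 4 + 676 = 680 ✓

680 = 2² + 26²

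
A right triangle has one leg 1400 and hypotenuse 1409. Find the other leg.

a² = c² - b² = 1985281 - 1960000 = 25281
a = 159

159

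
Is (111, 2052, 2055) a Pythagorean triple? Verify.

Compute a² + b² = 111² + 2052² = 12321 + 4210704 = 4223025
Compute c² = 2055² = 4223025
Since 4223025 = 4223025, confirmed.

Yes, it is a Pythagorean triple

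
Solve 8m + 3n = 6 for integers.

Step 1: Check solvability.
gcd(8, 3) = 1
Since 1 divides 6, solutions exist.

Step 2: Apply extended Euclidean algorithm to find gcd.
We find integers such that 8*x0 + 3*y0 = 1

Step 3: Scale the particular solution.
Multiply by 6/1 = 6:
m = -6, n = 18

Step 4: Verify.
8*(-6) + 3*(18) = 6 = 6 ✓

m = -6, n = 18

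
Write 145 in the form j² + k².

We need to find integers j, k > 0 such that j² + k² = 145.
Trying j = 1: k² = 145 - 1² = 145 - 1 = 144
k = 12
Check: 1² + 12² = 1 + 144 = 145 ✓

145 = 1² + 12²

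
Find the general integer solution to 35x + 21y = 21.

Step 1: Compute gcd(35, 21) = 7.
Since 7 divides 21, solutions exist.

Step 2: Find a particular solution using extended Euclidean algorithm.
We get x₀ = -3, y₀ = 6.
Check: 35*-3 + 21*6 = 21 = 21 ✓

Step 3: Write the general solution.
x = -3 + (21/7)t = -3 + 3t
y = 6 - (35/7)t = 6 - 5t
for any integer t.

x = -3 + 3t, y = 6 - 5t for integer t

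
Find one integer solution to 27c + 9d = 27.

Step 1: Check solvability.
gcd(27, 9) = 9
Since 9 divides 27, solutions exist.

Step 2: Apply extended Euclidean algorithm to find gcd.
We find integers such that 27*x0 + 9*y0 = 9

Step 3: Scale the particular solution.
Multiply by 27/9 = 3:
c = 0, d = 3

Step 4: Verify.
27*(0) + 9*(3) = 27 = 27 ✓

c = 0, d = 3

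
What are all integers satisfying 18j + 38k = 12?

Step 1: Compute gcd(18, 38) = 2.
Since 2 divides 12, solutions exist.

Step 2: Find a particular solution using extended Euclidean algorithm.
We get j₀ = -12, k₀ = 6.
Check: 18*-12 + 38*6 = 12 = 12 ✓

Step 3: Write the general solution.
j = -12 + (38/2)t = -12 + 19t
k = 6 - (18/2)t = 6 - 9t
for any integer t.

j = -12 + 19t, k = 6 - 9t for integer t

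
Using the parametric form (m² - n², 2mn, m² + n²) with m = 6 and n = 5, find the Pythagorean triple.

a = m² - n² = 6² - 5² = 36 - 25 = 11
b = 2mn = 2·6·5 = 60
c = m² + n² = 36 + 25 = 61
Verify: 11² + 60² = 121 + 3600 = 3721 = 61² ✓

(11, 60, 61)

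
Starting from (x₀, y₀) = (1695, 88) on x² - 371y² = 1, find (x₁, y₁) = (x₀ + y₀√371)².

Solutions to x² - Dy² = 1 are generated by powers of (x₀ + y₀√D).
The next solution satisfies x₁ + y₁√371 = (x₀ + y₀√371)², giving:
x₁ = x₀² + 371y₀² = 1695² + 371·88² = 2873025 + 2873024 = 5746049
y₁ = 2x₀y₀ = 2·1695·88 = 298320

Verify: 5746049² - 371·298320² = 33017079110401 - 33017079110400 = 1 ✓

x = 5746049, y = 298320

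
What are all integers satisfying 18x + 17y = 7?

Step 1: Compute gcd(18, 17) = 1.
Since 1 divides 7, solutions exist.

Step 2: Find a particular solution using extended Euclidean algorithm.
We get x₀ = 7, y₀ = -7.
Check: 18*7 + 17*-7 = 7 = 7 ✓

Step 3: Write the general solution.
x = 7 + (17/1)t = 7 + 17t
y = -7 - (18/1)t = -7 - 18t
for any integer t.

x = 7 + 17t, y = -7 - 18t for integer t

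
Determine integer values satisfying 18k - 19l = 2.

Step 1: Check solvability.
gcd(18, 19) = 1
Since 1 divides 2, solutions exist.

Step 2: Apply extended Euclidean algorithm to find gcd.
We find integers such that 18*x0 + 19*y0 = 1

Step 3: Scale the particular solution.
Multiply by 2/1 = 2:
k = -2, l = -2

Step 4: Verify.
18*(-2) - 19*(-2) = 2 = 2 ✓

k = -2, l = -2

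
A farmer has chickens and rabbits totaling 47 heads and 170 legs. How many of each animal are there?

Let c = chickens, r = rabbits.
Heads: c + r = 47
Legs: 2c + 4r = 170
From the first equation, c = 47 - r. Substitute:
2(47 - r) + 4r = 170
94 + 2r = 170
r = (170 - 94)/2 = 38
c = 47 - 38 = 9

Chickens: 9, Rabbits: 38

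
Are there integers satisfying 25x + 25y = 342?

Step 1: Compute gcd(25, 25).
gcd(25, 25) = 25

Step 2: Check divisibility.
Does 25 divide 342? 342 = 25 x 13 + 17, so no.

By the theorem on linear Diophantine equations, 25x + 25y = 342 has integer solutions if and only if gcd(25, 25) divides 342. Since 25 does not divide 342, no solutions exist.

No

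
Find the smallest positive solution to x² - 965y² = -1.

We need x² = 965y² - 1. Try successive y:
y = 1: x² = 965·1² - 1 = 964, not a perfect square
y = 2: x² = 965·2² - 1 = 3859, not a perfect square
y = 3: x² = 965·3² - 1 = 8684, not a perfect square
...
y = 481: x² = 965·481² - 1 = 223263364 = 14942² ✓
Check: 14942² - 965·481² = 223263364 - 223263365 = -1 ✓

x = 14942, y = 481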